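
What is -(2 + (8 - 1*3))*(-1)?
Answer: 7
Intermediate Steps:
-(2 + (8 - 1*3))*(-1) = -(2 + (8 - 3))*(-1) = -(2 + 5)*(-1) = -7*(-1) = -1*(-7) = 7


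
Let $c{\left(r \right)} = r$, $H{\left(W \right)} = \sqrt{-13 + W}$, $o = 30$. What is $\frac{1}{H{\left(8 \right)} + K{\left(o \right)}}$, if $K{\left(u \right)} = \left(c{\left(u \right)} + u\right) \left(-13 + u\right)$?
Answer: $\frac{204}{208081} - \frac{i \sqrt{5}}{1040405} \approx 0.00098039 - 2.1492 \cdot 10^{-6} i$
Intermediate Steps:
$K{\left(u \right)} = 2 u \left(-13 + u\right)$ ($K{\left(u \right)} = \left(u + u\right) \left(-13 + u\right) = 2 u \left(-13 + u\right)$)
$\frac{1}{H{\left(8 \right)} + K{\left(o \right)}} = \frac{1}{\sqrt{-13 + 8} + 2 \cdot 30 \left(-13 + 30\right)} = \frac{1}{\sqrt{-5} + 2 \cdot 30 \cdot 17} = \frac{1}{i \sqrt{5} + 1020} = \frac{1}{1020 + i \sqrt{5}}$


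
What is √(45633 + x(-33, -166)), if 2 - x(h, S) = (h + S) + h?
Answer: √45867 ≈ 214.17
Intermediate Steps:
x(h, S) = 2 - S - 2*h (x(h, S) = 2 - ((h + S) + h) = 2 - ((S + h) + h) = 2 - (S + 2*h) = 2 + (-S - 2*h) = 2 - S - 2*h)
√(45633 + x(-33, -166)) = √(45633 + (2 - 1*(-166) - 2*(-33))) = √(45633 + (2 + 166 + 66)) = √(45633 + 234) = √45867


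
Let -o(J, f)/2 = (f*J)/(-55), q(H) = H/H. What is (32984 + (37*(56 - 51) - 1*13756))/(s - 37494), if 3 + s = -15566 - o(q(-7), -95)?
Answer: -213543/583655 ≈ -0.36587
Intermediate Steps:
q(H) = 1
o(J, f) = 2*J*f/55 (o(J, f) = -2*f*J/(-55) = -2*J*f*(-1)/55 = -(-2)*J*f/55 = 2*J*f/55)
s = -171221/11 (s = -3 + (-15566 - 2*(-95)/55) = -3 + (-15566 - 1*(-38/11)) = -3 + (-15566 + 38/11) = -3 - 171188/11 = -171221/11 ≈ -15566.)
(32984 + (37*(56 - 51) - 1*13756))/(s - 37494) = (32984 + (37*(56 - 51) - 1*13756))/(-171221/11 - 37494) = (32984 + (37*5 - 13756))/(-583655/11) = (32984 + (185 - 13756))*(-11/583655) = (32984 - 13571)*(-11/583655) = 19413*(-11/583655) = -213543/583655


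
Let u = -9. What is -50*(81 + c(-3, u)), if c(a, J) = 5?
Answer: -4300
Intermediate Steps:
-50*(81 + c(-3, u)) = -50*(81 + 5) = -50*86 = -4300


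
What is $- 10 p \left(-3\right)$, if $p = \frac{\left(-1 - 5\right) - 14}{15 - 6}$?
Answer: $- \frac{200}{3} \approx -66.667$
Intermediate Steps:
$p = - \frac{20}{9}$ ($p = \frac{\left(-1 - 5\right) - 14}{9} = \left(-6 - 14\right) \frac{1}{9} = \left(-20\right) \frac{1}{9} = - \frac{20}{9} \approx -2.2222$)
$- 10 p \left(-3\right) = \left(-10\right) \left(- \frac{20}{9}\right) \left(-3\right) = \frac{200}{9} \left(-3\right) = - \frac{200}{3}$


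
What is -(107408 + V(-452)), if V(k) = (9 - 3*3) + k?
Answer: -106956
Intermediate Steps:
V(k) = k (V(k) = (9 - 9) + k = 0 + k = k)
-(107408 + V(-452)) = -(107408 - 452) = -1*106956 = -106956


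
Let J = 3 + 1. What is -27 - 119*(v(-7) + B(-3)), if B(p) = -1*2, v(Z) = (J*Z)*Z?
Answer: -23113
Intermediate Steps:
J = 4
v(Z) = 4*Z**2 (v(Z) = (4*Z)*Z = 4*Z**2)
B(p) = -2
-27 - 119*(v(-7) + B(-3)) = -27 - 119*(4*(-7)**2 - 2) = -27 - 119*(4*49 - 2) = -27 - 119*(196 - 2) = -27 - 119*194 = -27 - 23086 = -23113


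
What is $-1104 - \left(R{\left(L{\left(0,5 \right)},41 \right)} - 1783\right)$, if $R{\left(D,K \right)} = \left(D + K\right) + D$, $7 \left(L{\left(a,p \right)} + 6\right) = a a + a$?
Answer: $650$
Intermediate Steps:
$L{\left(a,p \right)} = -6 + \frac{a}{7} + \frac{a^{2}}{7}$ ($L{\left(a,p \right)} = -6 + \frac{a a + a}{7} = -6 + \frac{a^{2} + a}{7} = -6 + \frac{a + a^{2}}{7} = -6 + \left(\frac{a}{7} + \frac{a^{2}}{7}\right) = -6 + \frac{a}{7} + \frac{a^{2}}{7}$)
$R{\left(D,K \right)} = K + 2 D$
$-1104 - \left(R{\left(L{\left(0,5 \right)},41 \right)} - 1783\right) = -1104 - \left(\left(41 + 2 \left(-6 + \frac{1}{7} \cdot 0 + \frac{0^{2}}{7}\right)\right) - 1783\right) = -1104 - \left(\left(41 + 2 \left(-6 + 0 + \frac{1}{7} \cdot 0\right)\right) - 1783\right) = -1104 - \left(\left(41 + 2 \left(-6 + 0 + 0\right)\right) - 1783\right) = -1104 - \left(\left(41 + 2 \left(-6\right)\right) - 1783\right) = -1104 - \left(\left(41 - 12\right) - 1783\right) = -1104 - \left(29 - 1783\right) = -1104 - -1754 = -1104 + 1754 = 650$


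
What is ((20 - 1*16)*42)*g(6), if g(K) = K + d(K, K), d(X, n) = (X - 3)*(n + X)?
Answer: 7056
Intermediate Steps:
d(X, n) = (-3 + X)*(X + n)
g(K) = -5*K + 2*K² (g(K) = K + (K² - 3*K - 3*K + K*K) = K + (K² - 3*K - 3*K + K²) = K + (-6*K + 2*K²) = -5*K + 2*K²)
((20 - 1*16)*42)*g(6) = ((20 - 1*16)*42)*(6*(-5 + 2*6)) = ((20 - 16)*42)*(6*(-5 + 12)) = (4*42)*(6*7) = 168*42 = 7056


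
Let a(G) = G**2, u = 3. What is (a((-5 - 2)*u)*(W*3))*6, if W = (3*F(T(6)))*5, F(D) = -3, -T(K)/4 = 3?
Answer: -357210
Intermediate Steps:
T(K) = -12 (T(K) = -4*3 = -12)
W = -45 (W = (3*(-3))*5 = -9*5 = -45)
(a((-5 - 2)*u)*(W*3))*6 = (((-5 - 2)*3)**2*(-45*3))*6 = ((-7*3)**2*(-135))*6 = ((-21)**2*(-135))*6 = (441*(-135))*6 = -59535*6 = -357210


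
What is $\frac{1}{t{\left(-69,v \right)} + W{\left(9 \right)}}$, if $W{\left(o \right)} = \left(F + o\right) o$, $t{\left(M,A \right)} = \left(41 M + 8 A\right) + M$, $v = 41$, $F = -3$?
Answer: $- \frac{1}{2516} \approx -0.00039746$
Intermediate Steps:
$t{\left(M,A \right)} = 8 A + 42 M$ ($t{\left(M,A \right)} = \left(8 A + 41 M\right) + M = 8 A + 42 M$)
$W{\left(o \right)} = o \left(-3 + o\right)$ ($W{\left(o \right)} = \left(-3 + o\right) o = o \left(-3 + o\right)$)
$\frac{1}{t{\left(-69,v \right)} + W{\left(9 \right)}} = \frac{1}{\left(8 \cdot 41 + 42 \left(-69\right)\right) + 9 \left(-3 + 9\right)} = \frac{1}{\left(328 - 2898\right) + 9 \cdot 6} = \frac{1}{-2570 + 54} = \frac{1}{-2516} = - \frac{1}{2516}$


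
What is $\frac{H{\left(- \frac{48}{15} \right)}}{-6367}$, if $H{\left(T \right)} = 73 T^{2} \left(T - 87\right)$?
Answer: $\frac{8428288}{795875} \approx 10.59$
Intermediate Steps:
$H{\left(T \right)} = 73 T^{2} \left(-87 + T\right)$
$\frac{H{\left(- \frac{48}{15} \right)}}{-6367} = \frac{73 \left(- \frac{48}{15}\right)^{2} \left(-87 - \frac{48}{15}\right)}{-6367} = 73 \left(\left(-48\right) \frac{1}{15}\right)^{2} \left(-87 - \frac{16}{5}\right) \left(- \frac{1}{6367}\right) = 73 \left(- \frac{16}{5}\right)^{2} \left(-87 - \frac{16}{5}\right) \left(- \frac{1}{6367}\right) = 73 \cdot \frac{256}{25} \left(- \frac{451}{5}\right) \left(- \frac{1}{6367}\right) = \left(- \frac{8428288}{125}\right) \left(- \frac{1}{6367}\right) = \frac{8428288}{795875}$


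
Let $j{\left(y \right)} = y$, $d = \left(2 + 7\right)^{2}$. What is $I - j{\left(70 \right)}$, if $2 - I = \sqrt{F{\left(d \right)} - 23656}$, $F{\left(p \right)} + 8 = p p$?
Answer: $-68 - i \sqrt{17103} \approx -68.0 - 130.78 i$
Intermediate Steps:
$d = 81$ ($d = 9^{2} = 81$)
$F{\left(p \right)} = -8 + p^{2}$ ($F{\left(p \right)} = -8 + p p = -8 + p^{2}$)
$I = 2 - i \sqrt{17103}$ ($I = 2 - \sqrt{\left(-8 + 81^{2}\right) - 23656} = 2 - \sqrt{\left(-8 + 6561\right) - 23656} = 2 - \sqrt{6553 - 23656} = 2 - \sqrt{-17103} = 2 - i \sqrt{17103} \approx 2.0 - 130.78 i$)
$I - j{\left(70 \right)} = \left(2 - i \sqrt{17103}\right) - 70 = -68 - i \sqrt{17103}$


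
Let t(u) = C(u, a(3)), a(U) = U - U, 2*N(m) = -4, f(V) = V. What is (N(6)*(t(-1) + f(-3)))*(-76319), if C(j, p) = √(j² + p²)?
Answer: -305276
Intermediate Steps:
N(m) = -2 (N(m) = (½)*(-4) = -2)
a(U) = 0
t(u) = √(u²) (t(u) = √(u² + 0²) = √(u² + 0) = √(u²))
(N(6)*(t(-1) + f(-3)))*(-76319) = -2*(√((-1)²) - 3)*(-76319) = -2*(√1 - 3)*(-76319) = -2*(1 - 3)*(-76319) = -2*(-2)*(-76319) = 4*(-76319) = -305276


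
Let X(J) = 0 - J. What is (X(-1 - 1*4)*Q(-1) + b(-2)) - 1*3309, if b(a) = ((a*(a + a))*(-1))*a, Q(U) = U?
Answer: -3298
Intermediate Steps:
b(a) = -2*a³ (b(a) = ((a*(2*a))*(-1))*a = ((2*a²)*(-1))*a = (-2*a²)*a = -2*a³)
X(J) = -J
(X(-1 - 1*4)*Q(-1) + b(-2)) - 1*3309 = (-(-1 - 1*4)*(-1) - 2*(-2)³) - 1*3309 = (-(-1 - 4)*(-1) - 2*(-8)) - 3309 = (-1*(-5)*(-1) + 16) - 3309 = (5*(-1) + 16) - 3309 = (-5 + 16) - 3309 = 11 - 3309 = -3298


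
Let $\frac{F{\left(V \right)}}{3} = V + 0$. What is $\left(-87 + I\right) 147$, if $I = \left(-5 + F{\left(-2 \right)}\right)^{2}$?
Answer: $4998$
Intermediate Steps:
$F{\left(V \right)} = 3 V$ ($F{\left(V \right)} = 3 \left(V + 0\right) = 3 V$)
$I = 121$ ($I = \left(-5 + 3 \left(-2\right)\right)^{2} = \left(-5 - 6\right)^{2} = \left(-11\right)^{2} = 121$)
$\left(-87 + I\right) 147 = \left(-87 + 121\right) 147 = 34 \cdot 147 = 4998$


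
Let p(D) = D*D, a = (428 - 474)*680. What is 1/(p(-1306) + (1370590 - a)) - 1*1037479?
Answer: -3223972217373/3107506 ≈ -1.0375e+6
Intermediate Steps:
a = -31280 (a = -46*680 = -31280)
p(D) = D²
1/(p(-1306) + (1370590 - a)) - 1*1037479 = 1/((-1306)² + (1370590 - 1*(-31280))) - 1*1037479 = 1/(1705636 + (1370590 + 31280)) - 1037479 = 1/(1705636 + 1401870) - 1037479 = 1/3107506 - 1037479 = -3223972217373/3107506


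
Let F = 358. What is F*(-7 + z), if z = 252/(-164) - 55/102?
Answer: -6793945/2091 ≈ -3249.1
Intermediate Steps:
z = -8681/4182 (z = 252*(-1/164) - 55*1/102 = -63/41 - 55/102 = -8681/4182 ≈ -2.0758)
F*(-7 + z) = 358*(-7 - 8681/4182) = 358*(-37955/4182) = -6793945/2091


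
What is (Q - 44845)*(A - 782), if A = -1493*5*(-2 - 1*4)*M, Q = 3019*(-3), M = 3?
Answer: -7200660376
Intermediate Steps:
Q = -9057
A = 134370 (A = -1493*5*(-2 - 1*4)*3 = -1493*5*(-2 - 4)*3 = -1493*5*(-6)*3 = -(-44790)*3 = -1493*(-90) = 134370)
(Q - 44845)*(A - 782) = (-9057 - 44845)*(134370 - 782) = -53902*133588 = -7200660376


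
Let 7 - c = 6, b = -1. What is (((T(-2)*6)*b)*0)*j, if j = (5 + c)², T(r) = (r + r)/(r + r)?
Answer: 0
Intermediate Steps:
T(r) = 1 (T(r) = (2*r)/((2*r)) = (2*r)*(1/(2*r)) = 1)
c = 1 (c = 7 - 1*6 = 7 - 6 = 1)
j = 36 (j = (5 + 1)² = 6² = 36)
(((T(-2)*6)*b)*0)*j = (((1*6)*(-1))*0)*36 = ((6*(-1))*0)*36 = -6*0*36 = 0*36 = 0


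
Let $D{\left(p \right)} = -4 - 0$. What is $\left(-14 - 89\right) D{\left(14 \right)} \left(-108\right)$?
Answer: $-44496$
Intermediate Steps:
$D{\left(p \right)} = -4$ ($D{\left(p \right)} = -4 + 0 = -4$)
$\left(-14 - 89\right) D{\left(14 \right)} \left(-108\right) = \left(-14 - 89\right) \left(-4\right) \left(-108\right) = \left(-103\right) \left(-4\right) \left(-108\right) = 412 \left(-108\right) = -44496$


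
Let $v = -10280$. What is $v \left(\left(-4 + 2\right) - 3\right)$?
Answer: $51400$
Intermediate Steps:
$v \left(\left(-4 + 2\right) - 3\right) = - 10280 \left(\left(-4 + 2\right) - 3\right) = - 10280 \left(-2 - 3\right) = \left(-10280\right) \left(-5\right) = 51400$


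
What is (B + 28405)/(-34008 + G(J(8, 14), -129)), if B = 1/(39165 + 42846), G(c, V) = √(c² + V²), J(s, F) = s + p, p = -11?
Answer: -13203733280608/15807994958259 - 5823806140*√74/15807994958259 ≈ -0.83843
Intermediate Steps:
J(s, F) = -11 + s (J(s, F) = s - 11 = -11 + s)
G(c, V) = √(V² + c²)
B = 1/82011 ≈ 1.2193e-5
(B + 28405)/(-34008 + G(J(8, 14), -129)) = (1/82011 + 28405)/(-34008 + √((-129)² + (-11 + 8)²)) = 2329522456/(82011*(-34008 + √(16641 + (-3)²))) = 2329522456/(82011*(-34008 + √(16641 + 9))) = 2329522456/(82011*(-34008 + √16650)) = 2329522456/(82011*(-34008 + 15*√74))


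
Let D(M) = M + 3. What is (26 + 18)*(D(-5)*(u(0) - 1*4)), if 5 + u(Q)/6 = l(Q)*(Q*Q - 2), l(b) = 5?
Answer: 8272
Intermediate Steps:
D(M) = 3 + M
u(Q) = -90 + 30*Q² (u(Q) = -30 + 6*(5*(Q*Q - 2)) = -30 + 6*(5*(Q² - 2)) = -30 + 6*(5*(-2 + Q²)) = -30 + 6*(-10 + 5*Q²) = -30 + (-60 + 30*Q²) = -90 + 30*Q²)
(26 + 18)*(D(-5)*(u(0) - 1*4)) = (26 + 18)*((3 - 5)*((-90 + 30*0²) - 1*4)) = 44*(-2*((-90 + 30*0) - 4)) = 44*(-2*((-90 + 0) - 4)) = 44*(-2*(-90 - 4)) = 44*(-2*(-94)) = 44*188 = 8272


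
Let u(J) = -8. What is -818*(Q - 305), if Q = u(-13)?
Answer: 256034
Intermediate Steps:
Q = -8
-818*(Q - 305) = -818*(-8 - 305) = -818*(-313) = 256034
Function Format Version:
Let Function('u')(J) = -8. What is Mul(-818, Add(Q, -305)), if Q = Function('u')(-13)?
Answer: 256034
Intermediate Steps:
Q = -8
Mul(-818, Add(Q, -305)) = Mul(-818, Add(-8, -305)) = Mul(-818, -313) = 256034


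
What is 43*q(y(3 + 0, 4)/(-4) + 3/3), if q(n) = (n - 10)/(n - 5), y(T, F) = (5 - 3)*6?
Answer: 516/7 ≈ 73.714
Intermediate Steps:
y(T, F) = 12 (y(T, F) = 2*6 = 12)
q(n) = (-10 + n)/(-5 + n)
43*q(y(3 + 0, 4)/(-4) + 3/3) = 43*((-10 + (12/(-4) + 3/3))/(-5 + (12/(-4) + 3/3))) = 43*((-10 + (12*(-¼) + 3*(⅓)))/(-5 + (12*(-¼) + 3*(⅓)))) = 43*((-10 + (-3 + 1))/(-5 + (-3 + 1))) = 43*((-10 - 2)/(-5 - 2)) = 43*(-12/(-7)) = 43*(-⅐*(-12)) = 43*(12/7) = 516/7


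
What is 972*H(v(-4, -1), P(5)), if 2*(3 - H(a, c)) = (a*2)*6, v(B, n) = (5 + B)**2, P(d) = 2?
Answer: -2916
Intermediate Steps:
H(a, c) = 3 - 6*a (H(a, c) = 3 - a*2*6/2 = 3 - 2*a*6/2 = 3 - 6*a)
972*H(v(-4, -1), P(5)) = 972*(3 - 6*(5 - 4)**2) = 972*(3 - 6*1**2) = 972*(3 - 6*1) = 972*(3 - 6) = 972*(-3) = -2916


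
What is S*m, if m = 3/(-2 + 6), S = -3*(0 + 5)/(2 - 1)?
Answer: -45/4 ≈ -11.250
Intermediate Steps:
S = -15 (S = -15/1 = -15 ≈ -15.000)
m = 3/4 ≈ 0.75000
S*m = -15*3/4 = -45/4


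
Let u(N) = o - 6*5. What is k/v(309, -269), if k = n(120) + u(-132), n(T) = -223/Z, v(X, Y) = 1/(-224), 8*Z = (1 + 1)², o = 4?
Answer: 105728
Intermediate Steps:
Z = ½ (Z = (1 + 1)²/8 = (⅛)*2² = (⅛)*4 = ½ ≈ 0.50000)
v(X, Y) = -1/224
n(T) = -446 (n(T) = -223/½ = -223*2 = -446)
u(N) = -26 (u(N) = 4 - 6*5 = 4 - 30 = -26)
k = -472 (k = -446 - 26 = -472)
k/v(309, -269) = -472/(-1/224) = -472*(-224) = 105728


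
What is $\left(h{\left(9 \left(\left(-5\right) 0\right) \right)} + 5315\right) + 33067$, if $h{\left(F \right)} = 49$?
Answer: $38431$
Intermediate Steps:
$\left(h{\left(9 \left(\left(-5\right) 0\right) \right)} + 5315\right) + 33067 = \left(49 + 5315\right) + 33067 = 5364 + 33067 = 38431$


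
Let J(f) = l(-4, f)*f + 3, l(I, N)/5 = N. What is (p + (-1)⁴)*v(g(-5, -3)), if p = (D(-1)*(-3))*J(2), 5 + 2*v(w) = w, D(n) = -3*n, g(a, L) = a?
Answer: 1030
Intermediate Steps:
l(I, N) = 5*N
v(w) = -5/2 + w/2
J(f) = 3 + 5*f² (J(f) = (5*f)*f + 3 = 5*f² + 3 = 3 + 5*f²)
p = -207 (p = (-3*(-1)*(-3))*(3 + 5*2²) = (3*(-3))*(3 + 5*4) = -9*(3 + 20) = -9*23 = -207)
(p + (-1)⁴)*v(g(-5, -3)) = (-207 + (-1)⁴)*(-5/2 + (½)*(-5)) = (-207 + 1)*(-5/2 - 5/2) = -206*(-5) = 1030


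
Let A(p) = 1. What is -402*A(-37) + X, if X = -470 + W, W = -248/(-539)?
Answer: -469760/539 ≈ -871.54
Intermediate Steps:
W = 248/539 (W = -248*(-1/539) = 248/539 ≈ 0.46011)
X = -253082/539 (X = -470 + 248/539 = -253082/539 ≈ -469.54)
-402*A(-37) + X = -402*1 - 253082/539 = -402 - 253082/539 = -469760/539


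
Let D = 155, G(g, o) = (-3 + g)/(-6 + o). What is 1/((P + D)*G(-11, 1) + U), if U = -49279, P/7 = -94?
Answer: -5/253437 ≈ -1.9729e-5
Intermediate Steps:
P = -658 (P = 7*(-94) = -658)
G(g, o) = (-3 + g)/(-6 + o)
1/((P + D)*G(-11, 1) + U) = 1/((-658 + 155)*((-3 - 11)/(-6 + 1)) - 49279) = 1/(-503*(-14)/(-5) - 49279) = 1/(-(-503)*(-14)/5 - 49279) = 1/(-503*14/5 - 49279) = 1/(-7042/5 - 49279) = 1/(-253437/5) = -5/253437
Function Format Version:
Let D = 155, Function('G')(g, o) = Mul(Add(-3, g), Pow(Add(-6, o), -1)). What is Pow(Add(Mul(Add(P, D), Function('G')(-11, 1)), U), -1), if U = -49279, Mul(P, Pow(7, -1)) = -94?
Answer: Rational(-5, 253437) ≈ -1.9729e-5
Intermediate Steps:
P = -658 (P = Mul(7, -94) = -658)
Function('G')(g, o) = Mul(Pow(Add(-6, o), -1), Add(-3, g))
Pow(Add(Mul(Add(P, D), Function('G')(-11, 1)), U), -1) = Pow(Add(Mul(Add(-658, 155), Mul(Pow(Add(-6, 1), -1), Add(-3, -11))), -49279), -1) = Pow(Add(Mul(-503, Mul(Pow(-5, -1), -14)), -49279), -1) = Pow(Add(Mul(-503, Mul(Rational(-1, 5), -14)), -49279), -1) = Pow(Add(Mul(-503, Rational(14, 5)), -49279), -1) = Pow(Add(Rational(-7042, 5), -49279), -1) = Pow(Rational(-253437, 5), -1) = Rational(-5, 253437)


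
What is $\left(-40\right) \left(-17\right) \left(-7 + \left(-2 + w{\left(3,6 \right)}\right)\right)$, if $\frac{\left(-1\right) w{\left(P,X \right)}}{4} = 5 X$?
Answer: $-87720$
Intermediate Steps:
$w{\left(P,X \right)} = - 20 X$ ($w{\left(P,X \right)} = - 4 \cdot 5 X = - 20 X$)
$\left(-40\right) \left(-17\right) \left(-7 + \left(-2 + w{\left(3,6 \right)}\right)\right) = \left(-40\right) \left(-17\right) \left(-7 - 122\right) = 680 \left(-7 - 122\right) = 680 \left(-129\right) = -87720$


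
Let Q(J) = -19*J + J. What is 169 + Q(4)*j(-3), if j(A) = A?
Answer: 385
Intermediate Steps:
Q(J) = -18*J
169 + Q(4)*j(-3) = 169 - 18*4*(-3) = 169 - 72*(-3) = 169 + 216 = 385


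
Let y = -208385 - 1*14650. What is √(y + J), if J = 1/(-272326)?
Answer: I*√16540599062579986/272326 ≈ 472.27*I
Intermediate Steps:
J = -1/272326 ≈ -3.6721e-6
y = -223035 (y = -208385 - 14650 = -223035)
√(y + J) = √(-223035 - 1/272326) = √(-60738229411/272326) = I*√16540599062579986/272326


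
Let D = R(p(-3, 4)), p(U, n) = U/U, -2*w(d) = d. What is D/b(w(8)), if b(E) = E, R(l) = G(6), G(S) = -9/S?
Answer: 3/8 ≈ 0.37500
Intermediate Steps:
w(d) = -d/2
p(U, n) = 1
R(l) = -3/2 (R(l) = -9/6 = -9*1/6 = -3/2)
D = -3/2 ≈ -1.5000
D/b(w(8)) = -3/(2*((-1/2*8))) = -3/2/(-4) = -3/2*(-1/4) = 3/8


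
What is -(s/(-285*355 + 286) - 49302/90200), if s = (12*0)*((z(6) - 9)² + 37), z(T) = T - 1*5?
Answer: 2241/4100 ≈ 0.54659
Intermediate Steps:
z(T) = -5 + T (z(T) = T - 5 = -5 + T)
s = 0 (s = (12*0)*(((-5 + 6) - 9)² + 37) = 0*((1 - 9)² + 37) = 0*((-8)² + 37) = 0*(64 + 37) = 0*101 = 0)
-(s/(-285*355 + 286) - 49302/90200) = -(0/(-285*355 + 286) - 49302/90200) = -(0/(-101175 + 286) - 49302*1/90200) = -(0/(-100889) - 2241/4100) = -(0*(-1/100889) - 2241/4100) = -(0 - 2241/4100) = -1*(-2241/4100) = 2241/4100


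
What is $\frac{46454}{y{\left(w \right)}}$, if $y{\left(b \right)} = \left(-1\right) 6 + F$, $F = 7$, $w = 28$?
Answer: $46454$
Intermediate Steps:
$y{\left(b \right)} = 1$ ($y{\left(b \right)} = \left(-1\right) 6 + 7 = -6 + 7 = 1$)
$\frac{46454}{y{\left(w \right)}} = \frac{46454}{1} = 46454 \cdot 1 = 46454$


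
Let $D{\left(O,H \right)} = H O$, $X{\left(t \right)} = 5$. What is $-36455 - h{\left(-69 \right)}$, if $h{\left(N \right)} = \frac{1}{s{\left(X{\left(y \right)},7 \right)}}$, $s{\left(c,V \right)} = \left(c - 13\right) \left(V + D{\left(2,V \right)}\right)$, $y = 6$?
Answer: $- \frac{6124439}{168} \approx -36455.0$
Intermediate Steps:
$s{\left(c,V \right)} = 3 V \left(-13 + c\right)$ ($s{\left(c,V \right)} = \left(c - 13\right) \left(V + V 2\right) = \left(-13 + c\right) \left(V + 2 V\right) = \left(-13 + c\right) 3 V = 3 V \left(-13 + c\right)$)
$h{\left(N \right)} = - \frac{1}{168}$ ($h{\left(N \right)} = \frac{1}{3 \cdot 7 \left(-13 + 5\right)} = \frac{1}{3 \cdot 7 \left(-8\right)} = \frac{1}{-168} = - \frac{1}{168}$)
$-36455 - h{\left(-69 \right)} = -36455 - - \frac{1}{168} = -36455 + \frac{1}{168} = - \frac{6124439}{168}$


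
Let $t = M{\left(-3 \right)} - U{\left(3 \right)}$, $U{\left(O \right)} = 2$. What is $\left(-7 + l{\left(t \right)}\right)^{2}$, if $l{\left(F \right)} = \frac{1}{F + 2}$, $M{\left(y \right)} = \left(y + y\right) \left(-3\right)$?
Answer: $\frac{15625}{324} \approx 48.225$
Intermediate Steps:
$M{\left(y \right)} = - 6 y$ ($M{\left(y \right)} = 2 y \left(-3\right) = - 6 y$)
$t = 16$ ($t = \left(-6\right) \left(-3\right) - 2 = 18 - 2 = 16$)
$l{\left(F \right)} = \frac{1}{2 + F}$
$\left(-7 + l{\left(t \right)}\right)^{2} = \left(-7 + \frac{1}{2 + 16}\right)^{2} = \left(-7 + \frac{1}{18}\right)^{2} = \left(- \frac{125}{18}\right)^{2} = \frac{15625}{324}$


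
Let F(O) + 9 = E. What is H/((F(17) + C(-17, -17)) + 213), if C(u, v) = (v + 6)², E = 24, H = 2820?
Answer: 2820/349 ≈ 8.0802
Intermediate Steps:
F(O) = 15 (F(O) = -9 + 24 = 15)
C(u, v) = (6 + v)²
H/((F(17) + C(-17, -17)) + 213) = 2820/((15 + (6 - 17)²) + 213) = 2820/((15 + (-11)²) + 213) = 2820/((15 + 121) + 213) = 2820/(136 + 213) = 2820/349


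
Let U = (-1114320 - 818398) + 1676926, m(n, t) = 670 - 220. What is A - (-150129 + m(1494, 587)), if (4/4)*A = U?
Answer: -106113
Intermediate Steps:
m(n, t) = 450
U = -255792 (U = -1932718 + 1676926 = -255792)
A = -255792
A - (-150129 + m(1494, 587)) = -255792 - (-150129 + 450) = -255792 - 1*(-149679) = -255792 + 149679 = -106113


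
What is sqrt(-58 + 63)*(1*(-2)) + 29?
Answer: 29 - 2*sqrt(5) ≈ 24.528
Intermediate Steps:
sqrt(-58 + 63)*(1*(-2)) + 29 = sqrt(5)*(-2) + 29 = -2*sqrt(5) + 29 = 29 - 2*sqrt(5)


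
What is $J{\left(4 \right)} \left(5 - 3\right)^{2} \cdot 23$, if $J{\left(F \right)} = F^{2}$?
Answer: $1472$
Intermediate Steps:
$J{\left(4 \right)} \left(5 - 3\right)^{2} \cdot 23 = 4^{2} \left(5 - 3\right)^{2} \cdot 23 = 16 \cdot 2^{2} \cdot 23 = 16 \cdot 4 \cdot 23 = 64 \cdot 23 = 1472$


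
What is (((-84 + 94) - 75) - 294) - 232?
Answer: -591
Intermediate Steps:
(((-84 + 94) - 75) - 294) - 232 = ((10 - 75) - 294) - 232 = (-65 - 294) - 232 = -359 - 232 = -591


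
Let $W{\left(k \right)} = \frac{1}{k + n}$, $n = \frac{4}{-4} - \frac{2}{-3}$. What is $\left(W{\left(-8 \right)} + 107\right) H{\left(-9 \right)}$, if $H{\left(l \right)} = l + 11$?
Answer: $\frac{5344}{25} \approx 213.76$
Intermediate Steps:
$H{\left(l \right)} = 11 + l$
$n = - \frac{1}{3}$ ($n = 4 \left(- \frac{1}{4}\right) - - \frac{2}{3} = -1 + \frac{2}{3} = - \frac{1}{3} \approx -0.33333$)
$W{\left(k \right)} = \frac{1}{- \frac{1}{3} + k}$ ($W{\left(k \right)} = \frac{1}{k - \frac{1}{3}} = \frac{1}{- \frac{1}{3} + k}$)
$\left(W{\left(-8 \right)} + 107\right) H{\left(-9 \right)} = \left(\frac{3}{-1 + 3 \left(-8\right)} + 107\right) \left(11 - 9\right) = \left(\frac{3}{-1 - 24} + 107\right) 2 = \left(\frac{3}{-25} + 107\right) 2 = \left(3 \left(- \frac{1}{25}\right) + 107\right) 2 = \left(- \frac{3}{25} + 107\right) 2 = \frac{2672}{25} \cdot 2 = \frac{5344}{25}$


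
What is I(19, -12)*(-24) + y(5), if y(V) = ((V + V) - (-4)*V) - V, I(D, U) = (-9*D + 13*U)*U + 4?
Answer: -94247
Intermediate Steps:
I(D, U) = 4 + U*(-9*D + 13*U) (I(D, U) = U*(-9*D + 13*U) + 4 = 4 + U*(-9*D + 13*U))
y(V) = 5*V (y(V) = (2*V + 4*V) - V = 6*V - V = 5*V)
I(19, -12)*(-24) + y(5) = (4 + 13*(-12)**2 - 9*19*(-12))*(-24) + 5*5 = (4 + 13*144 + 2052)*(-24) + 25 = (4 + 1872 + 2052)*(-24) + 25 = 3928*(-24) + 25 = -94272 + 25 = -94247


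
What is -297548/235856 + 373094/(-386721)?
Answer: -50766129643/22802617044 ≈ -2.2263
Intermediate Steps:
-297548/235856 + 373094/(-386721) = -297548*1/235856 + 373094*(-1/386721) = -74387/58964 - 373094/386721 = -50766129643/22802617044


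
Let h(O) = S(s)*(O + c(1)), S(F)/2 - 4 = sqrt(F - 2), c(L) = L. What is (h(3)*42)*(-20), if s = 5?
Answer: -26880 - 6720*sqrt(3) ≈ -38519.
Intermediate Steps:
S(F) = 8 + 2*sqrt(-2 + F) (S(F) = 8 + 2*sqrt(F - 2) = 8 + 2*sqrt(-2 + F))
h(O) = (1 + O)*(8 + 2*sqrt(3)) (h(O) = (8 + 2*sqrt(-2 + 5))*(O + 1) = (8 + 2*sqrt(3))*(1 + O) = (1 + O)*(8 + 2*sqrt(3)))
(h(3)*42)*(-20) = ((2*(1 + 3)*(4 + sqrt(3)))*42)*(-20) = ((2*4*(4 + sqrt(3)))*42)*(-20) = ((32 + 8*sqrt(3))*42)*(-20) = (1344 + 336*sqrt(3))*(-20) = -26880 - 6720*sqrt(3)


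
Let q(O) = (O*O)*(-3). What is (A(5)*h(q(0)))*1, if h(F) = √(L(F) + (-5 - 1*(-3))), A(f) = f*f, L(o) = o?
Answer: 25*I*√2 ≈ 35.355*I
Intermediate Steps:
A(f) = f²
q(O) = -3*O² (q(O) = O²*(-3) = -3*O²)
h(F) = √(-2 + F) (h(F) = √(F + (-5 - 1*(-3))) = √(F + (-5 + 3)) = √(F - 2) = √(-2 + F))
(A(5)*h(q(0)))*1 = (5²*√(-2 - 3*0²))*1 = (25*√(-2 - 3*0))*1 = (25*√(-2 + 0))*1 = (25*√(-2))*1 = (25*(I*√2))*1 = (25*I*√2)*1 = 25*I*√2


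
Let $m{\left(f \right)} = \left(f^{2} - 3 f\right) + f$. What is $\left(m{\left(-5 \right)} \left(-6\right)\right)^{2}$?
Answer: $44100$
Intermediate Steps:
$m{\left(f \right)} = f^{2} - 2 f$
$\left(m{\left(-5 \right)} \left(-6\right)\right)^{2} = \left(- 5 \left(-2 - 5\right) \left(-6\right)\right)^{2} = \left(\left(-5\right) \left(-7\right) \left(-6\right)\right)^{2} = \left(35 \left(-6\right)\right)^{2} = \left(-210\right)^{2} = 44100$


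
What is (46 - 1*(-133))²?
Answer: 32041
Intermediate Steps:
(46 - 1*(-133))² = (46 + 133)² = 179² = 32041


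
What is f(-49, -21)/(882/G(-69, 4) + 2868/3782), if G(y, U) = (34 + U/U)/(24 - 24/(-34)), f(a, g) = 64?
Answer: 1028704/10019361 ≈ 0.10267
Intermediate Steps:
G(y, U) = 17/12 (G(y, U) = (34 + 1)/(24 - 24*(-1/34)) = 35/(24 + 12/17) = 35/(420/17) = 35*(17/420) = 17/12)
f(-49, -21)/(882/G(-69, 4) + 2868/3782) = 64/(882/(17/12) + 2868/3782) = 64/(882*(12/17) + 2868*(1/3782)) = 64/(10584/17 + 1434/1891) = 64/(20038722/32147) = 64*(32147/20038722) = 1028704/10019361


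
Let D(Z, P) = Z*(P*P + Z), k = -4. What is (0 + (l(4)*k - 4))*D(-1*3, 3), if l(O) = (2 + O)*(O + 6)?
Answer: 4392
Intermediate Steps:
l(O) = (2 + O)*(6 + O)
D(Z, P) = Z*(Z + P²) (D(Z, P) = Z*(P² + Z) = Z*(Z + P²))
(0 + (l(4)*k - 4))*D(-1*3, 3) = (0 + ((12 + 4² + 8*4)*(-4) - 4))*((-1*3)*(-1*3 + 3²)) = (0 + ((12 + 16 + 32)*(-4) - 4))*(-3*(-3 + 9)) = (0 + (60*(-4) - 4))*(-3*6) = (0 + (-240 - 4))*(-18) = (0 - 244)*(-18) = -244*(-18) = 4392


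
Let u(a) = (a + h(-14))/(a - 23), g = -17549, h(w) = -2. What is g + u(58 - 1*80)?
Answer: -263227/15 ≈ -17548.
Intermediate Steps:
u(a) = (-2 + a)/(-23 + a) (u(a) = (a - 2)/(a - 23) = (-2 + a)/(-23 + a))
g + u(58 - 1*80) = -17549 + (-2 + (58 - 1*80))/(-23 + (58 - 1*80)) = -17549 + (-2 + (58 - 80))/(-23 + (58 - 80)) = -17549 + (-2 - 22)/(-23 - 22) = -17549 - 24/(-45) = -17549 - 1/45*(-24) = -17549 + 8/15 = -263227/15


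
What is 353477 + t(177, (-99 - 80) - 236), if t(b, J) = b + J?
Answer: 353239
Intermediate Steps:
t(b, J) = J + b
353477 + t(177, (-99 - 80) - 236) = 353477 + (((-99 - 80) - 236) + 177) = 353477 + ((-179 - 236) + 177) = 353477 + (-415 + 177) = 353477 - 238 = 353239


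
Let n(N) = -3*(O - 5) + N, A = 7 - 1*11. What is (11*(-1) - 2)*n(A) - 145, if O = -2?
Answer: -366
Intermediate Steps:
A = -4 (A = 7 - 11 = -4)
n(N) = 21 + N (n(N) = -3*(-2 - 5) + N = -3*(-7) + N = 21 + N)
(11*(-1) - 2)*n(A) - 145 = (11*(-1) - 2)*(21 - 4) - 145 = (-11 - 2)*17 - 145 = -13*17 - 145 = -221 - 145 = -366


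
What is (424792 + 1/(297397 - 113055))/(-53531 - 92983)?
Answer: -78307006865/27008683788 ≈ -2.8993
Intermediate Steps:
(424792 + 1/(297397 - 113055))/(-53531 - 92983) = (424792 + 1/184342)/(-146514) = (424792 + 1/184342)*(-1/146514) = (78307006865/184342)*(-1/146514) = -78307006865/27008683788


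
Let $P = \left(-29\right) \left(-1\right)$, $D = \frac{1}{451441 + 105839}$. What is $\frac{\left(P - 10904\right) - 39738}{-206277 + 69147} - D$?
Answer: $\frac{940182517}{2547326880} \approx 0.36909$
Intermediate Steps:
$D = \frac{1}{557280} \approx 1.7944 \cdot 10^{-6}$
$P = 29$
$\frac{\left(P - 10904\right) - 39738}{-206277 + 69147} - D = \frac{\left(29 - 10904\right) - 39738}{-206277 + 69147} - \frac{1}{557280} = \frac{\left(29 - 10904\right) - 39738}{-137130} - \frac{1}{557280} = \left(-10875 - 39738\right) \left(- \frac{1}{137130}\right) - \frac{1}{557280} = \left(-50613\right) \left(- \frac{1}{137130}\right) - \frac{1}{557280} = \frac{16871}{45710} - \frac{1}{557280} = \frac{940182517}{2547326880}$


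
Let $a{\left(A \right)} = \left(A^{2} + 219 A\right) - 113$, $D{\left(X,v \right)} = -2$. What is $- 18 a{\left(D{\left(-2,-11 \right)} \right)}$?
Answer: $9846$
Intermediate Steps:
$a{\left(A \right)} = -113 + A^{2} + 219 A$
$- 18 a{\left(D{\left(-2,-11 \right)} \right)} = - 18 \left(-113 + \left(-2\right)^{2} + 219 \left(-2\right)\right) = - 18 \left(-113 + 4 - 438\right) = \left(-18\right) \left(-547\right) = 9846$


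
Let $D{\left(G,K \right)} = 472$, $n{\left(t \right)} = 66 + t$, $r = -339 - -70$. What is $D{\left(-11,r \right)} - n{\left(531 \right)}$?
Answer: $-125$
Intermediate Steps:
$r = -269$ ($r = -339 + 70 = -269$)
$D{\left(-11,r \right)} - n{\left(531 \right)} = 472 - \left(66 + 531\right) = 472 - 597 = -125$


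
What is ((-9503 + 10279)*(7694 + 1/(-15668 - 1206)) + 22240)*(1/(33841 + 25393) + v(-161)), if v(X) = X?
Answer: -241092425489241030/249878629 ≈ -9.6484e+8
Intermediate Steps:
((-9503 + 10279)*(7694 + 1/(-15668 - 1206)) + 22240)*(1/(33841 + 25393) + v(-161)) = ((-9503 + 10279)*(7694 + 1/(-15668 - 1206)) + 22240)*(1/(33841 + 25393) - 161) = (776*(7694 + 1/(-16874)) + 22240)*(1/59234 - 161) = (776*(7694 - 1/16874) + 22240)*(1/59234 - 161) = (776*(129828555/16874) + 22240)*(-9536673/59234) = (50373479340/8437 + 22240)*(-9536673/59234) = (50561118220/8437)*(-9536673/59234) = -241092425489241030/249878629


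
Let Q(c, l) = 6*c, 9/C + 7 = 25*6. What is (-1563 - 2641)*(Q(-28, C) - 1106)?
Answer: 5355896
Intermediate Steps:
C = 9/143 (C = 9/(-7 + 25*6) = 9/(-7 + 150) = 9/143 ≈ 0.062937)
(-1563 - 2641)*(Q(-28, C) - 1106) = (-1563 - 2641)*(6*(-28) - 1106) = -4204*(-168 - 1106) = -4204*(-1274) = 5355896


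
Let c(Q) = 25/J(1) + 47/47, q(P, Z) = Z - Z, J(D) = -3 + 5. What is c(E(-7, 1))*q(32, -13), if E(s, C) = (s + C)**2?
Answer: 0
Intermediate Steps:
E(s, C) = (C + s)**2
J(D) = 2
q(P, Z) = 0
c(Q) = 27/2 (c(Q) = 25/2 + 47/47 = 25*(1/2) + 47*(1/47) = 25/2 + 1 = 27/2)
c(E(-7, 1))*q(32, -13) = (27/2)*0 = 0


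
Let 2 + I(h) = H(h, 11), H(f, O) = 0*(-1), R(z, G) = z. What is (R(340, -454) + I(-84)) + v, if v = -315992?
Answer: -315654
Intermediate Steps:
H(f, O) = 0
I(h) = -2 (I(h) = -2 + 0 = -2)
(R(340, -454) + I(-84)) + v = (340 - 2) - 315992 = 338 - 315992 = -315654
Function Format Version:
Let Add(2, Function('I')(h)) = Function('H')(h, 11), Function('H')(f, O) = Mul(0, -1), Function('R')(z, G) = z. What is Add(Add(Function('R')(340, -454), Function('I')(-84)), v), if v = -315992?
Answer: -315654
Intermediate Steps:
Function('H')(f, O) = 0
Function('I')(h) = -2 (Function('I')(h) = Add(-2, 0) = -2)
Add(Add(Function('R')(340, -454), Function('I')(-84)), v) = Add(Add(340, -2), -315992) = Add(338, -315992) = -315654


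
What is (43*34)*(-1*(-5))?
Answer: 7310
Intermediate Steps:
(43*34)*(-1*(-5)) = 1462*5 = 7310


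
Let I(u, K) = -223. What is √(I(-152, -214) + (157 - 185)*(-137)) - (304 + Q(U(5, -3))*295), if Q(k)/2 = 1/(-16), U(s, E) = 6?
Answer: -2137/8 + √3613 ≈ -207.02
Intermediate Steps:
Q(k) = -⅛ (Q(k) = 2/(-16) = 2*(-1/16) = -⅛)
√(I(-152, -214) + (157 - 185)*(-137)) - (304 + Q(U(5, -3))*295) = √(-223 + (157 - 185)*(-137)) - (304 - ⅛*295) = √(-223 - 28*(-137)) - (304 - 295/8) = √(-223 + 3836) - 1*2137/8 = √3613 - 2137/8 = -2137/8 + √3613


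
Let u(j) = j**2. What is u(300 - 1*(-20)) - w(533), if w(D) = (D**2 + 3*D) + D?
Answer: -183821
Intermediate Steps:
w(D) = D**2 + 4*D
u(300 - 1*(-20)) - w(533) = (300 - 1*(-20))**2 - 533*(4 + 533) = (300 + 20)**2 - 533*537 = 320**2 - 1*286221 = 102400 - 286221 = -183821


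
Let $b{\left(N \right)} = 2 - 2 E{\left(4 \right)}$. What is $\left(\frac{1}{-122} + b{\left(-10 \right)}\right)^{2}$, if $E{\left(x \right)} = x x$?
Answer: $\frac{13402921}{14884} \approx 900.49$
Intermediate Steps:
$E{\left(x \right)} = x^{2}$
$b{\left(N \right)} = -30$ ($b{\left(N \right)} = 2 - 2 \cdot 4^{2} = 2 - 32 = -30$)
$\left(\frac{1}{-122} + b{\left(-10 \right)}\right)^{2} = \left(\frac{1}{-122} - 30\right)^{2} = \left(- \frac{1}{122} - 30\right)^{2} = \left(- \frac{3661}{122}\right)^{2} = \frac{13402921}{14884}$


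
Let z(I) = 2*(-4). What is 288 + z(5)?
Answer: 280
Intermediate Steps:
z(I) = -8
288 + z(5) = 288 - 8 = 280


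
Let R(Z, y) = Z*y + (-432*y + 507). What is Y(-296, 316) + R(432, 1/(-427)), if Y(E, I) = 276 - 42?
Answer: 741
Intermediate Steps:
Y(E, I) = 234
R(Z, y) = 507 - 432*y + Z*y (R(Z, y) = Z*y + (507 - 432*y) = 507 - 432*y + Z*y)
Y(-296, 316) + R(432, 1/(-427)) = 234 + (507 - 432/(-427) + 432/(-427)) = 234 + (507 - 432*(-1/427) + 432*(-1/427)) = 234 + (507 + 432/427 - 432/427) = 234 + 507 = 741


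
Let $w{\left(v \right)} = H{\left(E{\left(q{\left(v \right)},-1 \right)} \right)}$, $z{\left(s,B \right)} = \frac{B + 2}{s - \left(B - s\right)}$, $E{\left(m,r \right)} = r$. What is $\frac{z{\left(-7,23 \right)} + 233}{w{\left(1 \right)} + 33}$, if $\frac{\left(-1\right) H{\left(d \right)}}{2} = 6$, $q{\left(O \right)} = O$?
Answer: $\frac{1228}{111} \approx 11.063$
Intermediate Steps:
$z{\left(s,B \right)} = \frac{2 + B}{- B + 2 s}$
$H{\left(d \right)} = -12$ ($H{\left(d \right)} = \left(-2\right) 6 = -12$)
$w{\left(v \right)} = -12$
$\frac{z{\left(-7,23 \right)} + 233}{w{\left(1 \right)} + 33} = \frac{\frac{2 + 23}{\left(-1\right) 23 + 2 \left(-7\right)} + 233}{-12 + 33} = \frac{\frac{1}{-23 - 14} \cdot 25 + 233}{21} = \left(\frac{1}{-37} \cdot 25 + 233\right) \frac{1}{21} = \left(\left(- \frac{1}{37}\right) 25 + 233\right) \frac{1}{21} = \left(- \frac{25}{37} + 233\right) \frac{1}{21} = \frac{8596}{37} \cdot \frac{1}{21} = \frac{1228}{111}$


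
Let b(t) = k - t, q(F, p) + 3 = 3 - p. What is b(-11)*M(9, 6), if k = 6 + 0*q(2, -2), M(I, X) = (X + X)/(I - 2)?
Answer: 204/7 ≈ 29.143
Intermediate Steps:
q(F, p) = -p (q(F, p) = -3 + (3 - p) = -p)
M(I, X) = 2*X/(-2 + I) (M(I, X) = (2*X)/(-2 + I) = 2*X/(-2 + I))
k = 6 (k = 6 + 0*(-1*(-2)) = 6 + 0*2 = 6 + 0 = 6)
b(t) = 6 - t
b(-11)*M(9, 6) = (6 - 1*(-11))*(2*6/(-2 + 9)) = (6 + 11)*(2*6/7) = 17*(2*6*(⅐)) = 17*(12/7) = 204/7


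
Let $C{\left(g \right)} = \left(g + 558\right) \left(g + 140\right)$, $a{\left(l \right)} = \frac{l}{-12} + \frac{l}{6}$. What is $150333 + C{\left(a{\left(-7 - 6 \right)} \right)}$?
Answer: $\frac{32788513}{144} \approx 2.277 \cdot 10^{5}$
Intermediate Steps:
$a{\left(l \right)} = \frac{l}{12}$ ($a{\left(l \right)} = l \left(- \frac{1}{12}\right) + l \frac{1}{6} = - \frac{l}{12} + \frac{l}{6} = \frac{l}{12}$)
$C{\left(g \right)} = \left(140 + g\right) \left(558 + g\right)$ ($C{\left(g \right)} = \left(558 + g\right) \left(140 + g\right) = \left(140 + g\right) \left(558 + g\right)$)
$150333 + C{\left(a{\left(-7 - 6 \right)} \right)} = 150333 + \left(78120 + \left(\frac{-7 - 6}{12}\right)^{2} + 698 \frac{-7 - 6}{12}\right) = 150333 + \left(78120 + \left(\frac{1}{12} \left(-13\right)\right)^{2} + 698 \cdot \frac{1}{12} \left(-13\right)\right) = 150333 + \left(78120 + \left(- \frac{13}{12}\right)^{2} + 698 \left(- \frac{13}{12}\right)\right) = 150333 + \left(78120 + \frac{169}{144} - \frac{4537}{6}\right) = 150333 + \frac{11140561}{144} = \frac{32788513}{144}$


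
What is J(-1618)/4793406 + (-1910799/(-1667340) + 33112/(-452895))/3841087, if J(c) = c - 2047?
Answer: -2623832506111148447/3432930657716472990932 ≈ -0.00076431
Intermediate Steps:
J(c) = -2047 + c
J(-1618)/4793406 + (-1910799/(-1667340) + 33112/(-452895))/3841087 = (-2047 - 1618)/4793406 + (-1910799/(-1667340) + 33112/(-452895))/3841087 = -3665*1/4793406 + (-1910799*(-1/1667340) + 33112*(-1/452895))*(1/3841087) = -3665/4793406 + (212311/185260 - 33112/452895)*(1/3841087) = -3665/4793406 + (3600810449/3356133108)*(1/3841087) = -3665/4793406 + 3600810449/12891199251408396 = -2623832506111148447/3432930657716472990932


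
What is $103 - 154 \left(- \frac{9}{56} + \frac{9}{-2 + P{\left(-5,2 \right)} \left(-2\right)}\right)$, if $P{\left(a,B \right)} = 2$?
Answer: $\frac{1435}{4} \approx 358.75$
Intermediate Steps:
$103 - 154 \left(- \frac{9}{56} + \frac{9}{-2 + P{\left(-5,2 \right)} \left(-2\right)}\right) = 103 - 154 \left(- \frac{9}{56} + \frac{9}{-2 + 2 \left(-2\right)}\right) = 103 - 154 \left(\left(-9\right) \frac{1}{56} + \frac{9}{-2 - 4}\right) = 103 - 154 \left(- \frac{9}{56} + \frac{9}{-6}\right) = 103 - 154 \left(- \frac{9}{56} + 9 \left(- \frac{1}{6}\right)\right) = 103 - 154 \left(- \frac{9}{56} - \frac{3}{2}\right) = 103 - - \frac{1023}{4} = 103 + \frac{1023}{4} = \frac{1435}{4}$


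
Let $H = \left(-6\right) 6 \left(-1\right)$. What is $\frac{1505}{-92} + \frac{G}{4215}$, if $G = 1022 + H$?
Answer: $- \frac{6246239}{387780} \approx -16.108$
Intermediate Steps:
$H = 36$ ($H = \left(-36\right) \left(-1\right) = 36$)
$G = 1058$ ($G = 1022 + 36 = 1058$)
$\frac{1505}{-92} + \frac{G}{4215} = \frac{1505}{-92} + \frac{1058}{4215} = 1505 \left(- \frac{1}{92}\right) + 1058 \cdot \frac{1}{4215} = - \frac{1505}{92} + \frac{1058}{4215} = - \frac{6246239}{387780}$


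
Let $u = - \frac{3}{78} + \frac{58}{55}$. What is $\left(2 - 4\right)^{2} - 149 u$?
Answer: $- \frac{210777}{1430} \approx -147.4$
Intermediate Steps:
$u = \frac{1453}{1430}$ ($u = \left(-3\right) \frac{1}{78} + 58 \cdot \frac{1}{55} = - \frac{1}{26} + \frac{58}{55} = \frac{1453}{1430} \approx 1.0161$)
$\left(2 - 4\right)^{2} - 149 u = \left(2 - 4\right)^{2} - \frac{216497}{1430} = \left(-2\right)^{2} - \frac{216497}{1430} = 4 - \frac{216497}{1430} = - \frac{210777}{1430}$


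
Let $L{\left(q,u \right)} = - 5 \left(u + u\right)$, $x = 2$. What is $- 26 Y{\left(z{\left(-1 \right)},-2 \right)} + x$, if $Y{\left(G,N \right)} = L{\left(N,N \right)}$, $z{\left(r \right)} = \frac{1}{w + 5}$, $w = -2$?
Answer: $-518$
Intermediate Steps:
$z{\left(r \right)} = \frac{1}{3}$ ($z{\left(r \right)} = \frac{1}{-2 + 5} = \frac{1}{3}$)
$L{\left(q,u \right)} = - 10 u$ ($L{\left(q,u \right)} = - 5 \cdot 2 u = - 10 u$)
$Y{\left(G,N \right)} = - 10 N$
$- 26 Y{\left(z{\left(-1 \right)},-2 \right)} + x = - 26 \left(\left(-10\right) \left(-2\right)\right) + 2 = \left(-26\right) 20 + 2 = -520 + 2 = -518$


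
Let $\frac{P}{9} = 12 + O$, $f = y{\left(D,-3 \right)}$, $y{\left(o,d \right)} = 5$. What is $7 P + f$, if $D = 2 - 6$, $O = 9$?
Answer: $1328$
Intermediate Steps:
$D = -4$ ($D = 2 - 6 = -4$)
$f = 5$
$P = 189$ ($P = 9 \left(12 + 9\right) = 9 \cdot 21 = 189$)
$7 P + f = 7 \cdot 189 + 5 = 1323 + 5 = 1328$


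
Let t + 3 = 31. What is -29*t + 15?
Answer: -797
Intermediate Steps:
t = 28 (t = -3 + 31 = 28)
-29*t + 15 = -29*28 + 15 = -812 + 15 = -797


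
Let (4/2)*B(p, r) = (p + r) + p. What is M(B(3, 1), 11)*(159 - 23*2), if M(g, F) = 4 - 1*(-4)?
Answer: 904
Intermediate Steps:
B(p, r) = p + r/2 (B(p, r) = ((p + r) + p)/2 = (r + 2*p)/2 = p + r/2)
M(g, F) = 8 (M(g, F) = 4 + 4 = 8)
M(B(3, 1), 11)*(159 - 23*2) = 8*(159 - 23*2) = 8*(159 - 46) = 8*113 = 904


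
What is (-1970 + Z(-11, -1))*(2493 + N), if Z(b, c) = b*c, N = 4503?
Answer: -13705164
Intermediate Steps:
(-1970 + Z(-11, -1))*(2493 + N) = (-1970 - 11*(-1))*(2493 + 4503) = (-1970 + 11)*6996 = -1959*6996 = -13705164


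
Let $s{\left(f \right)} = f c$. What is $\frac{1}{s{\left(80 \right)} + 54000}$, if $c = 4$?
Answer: $\frac{1}{54320} \approx 1.8409 \cdot 10^{-5}$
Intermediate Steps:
$s{\left(f \right)} = 4 f$ ($s{\left(f \right)} = f 4 = 4 f$)
$\frac{1}{s{\left(80 \right)} + 54000} = \frac{1}{4 \cdot 80 + 54000} = \frac{1}{320 + 54000} = \frac{1}{54320}$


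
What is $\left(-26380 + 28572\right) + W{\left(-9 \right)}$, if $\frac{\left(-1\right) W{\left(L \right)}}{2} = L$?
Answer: $2210$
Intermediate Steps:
$W{\left(L \right)} = - 2 L$
$\left(-26380 + 28572\right) + W{\left(-9 \right)} = \left(-26380 + 28572\right) - -18 = 2192 + 18 = 2210$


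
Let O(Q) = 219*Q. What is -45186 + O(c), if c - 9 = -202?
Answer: -87453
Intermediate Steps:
c = -193 (c = 9 - 202 = -193)
-45186 + O(c) = -45186 + 219*(-193) = -45186 - 42267 = -87453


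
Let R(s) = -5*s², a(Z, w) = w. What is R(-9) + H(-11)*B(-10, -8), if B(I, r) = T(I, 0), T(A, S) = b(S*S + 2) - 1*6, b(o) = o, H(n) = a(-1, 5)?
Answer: -425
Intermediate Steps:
H(n) = 5
T(A, S) = -4 + S² (T(A, S) = (S*S + 2) - 1*6 = (S² + 2) - 6 = (2 + S²) - 6 = -4 + S²)
B(I, r) = -4 (B(I, r) = -4 + 0² = -4 + 0 = -4)
R(-9) + H(-11)*B(-10, -8) = -5*(-9)² + 5*(-4) = -5*81 - 20 = -405 - 20 = -425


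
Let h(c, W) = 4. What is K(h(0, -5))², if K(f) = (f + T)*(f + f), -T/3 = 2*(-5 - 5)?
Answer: 262144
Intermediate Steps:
T = 60 (T = -6*(-5 - 5) = -6*(-10) = -3*(-20) = 60)
K(f) = 2*f*(60 + f) (K(f) = (f + 60)*(f + f) = (60 + f)*(2*f) = 2*f*(60 + f))
K(h(0, -5))² = (2*4*(60 + 4))² = (2*4*64)² = 512² = 262144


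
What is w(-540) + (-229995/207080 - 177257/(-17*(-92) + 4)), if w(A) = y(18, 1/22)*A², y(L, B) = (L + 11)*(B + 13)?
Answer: 9850566166834177/89292896 ≈ 1.1032e+8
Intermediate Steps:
y(L, B) = (11 + L)*(13 + B)
w(A) = 8323*A²/22 (w(A) = (143 + 11/22 + 13*18 + 18/22)*A² = (143 + 11*(1/22) + 234 + (1/22)*18)*A² = (143 + ½ + 234 + 9/11)*A² = 8323*A²/22)
w(-540) + (-229995/207080 - 177257/(-17*(-92) + 4)) = (8323/22)*(-540)² + (-229995/207080 - 177257/(-17*(-92) + 4)) = (8323/22)*291600 + (-229995*1/207080 - 177257/(1564 + 4)) = 1213493400/11 + (-45999/41416 - 177257/1568) = 1213493400/11 - 926675293/8117536 = 9850566166834177/89292896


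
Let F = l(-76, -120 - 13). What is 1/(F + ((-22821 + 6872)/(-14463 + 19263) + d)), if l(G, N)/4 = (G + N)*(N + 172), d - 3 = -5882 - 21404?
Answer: -4800/287473549 ≈ -1.6697e-5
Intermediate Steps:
d = -27283 (d = 3 + (-5882 - 21404) = 3 - 27286 = -27283)
l(G, N) = 4*(172 + N)*(G + N) (l(G, N) = 4*((G + N)*(N + 172)) = 4*((G + N)*(172 + N)) = 4*((172 + N)*(G + N)) = 4*(172 + N)*(G + N))
F = -32604 (F = 4*(-120 - 13)² + 688*(-76) + 688*(-120 - 13) + 4*(-76)*(-120 - 13) = 4*(-133)² - 52288 + 688*(-133) + 4*(-76)*(-133) = 4*17689 - 52288 - 91504 + 40432 = 70756 - 52288 - 91504 + 40432 = -32604)
1/(F + ((-22821 + 6872)/(-14463 + 19263) + d)) = 1/(-32604 + ((-22821 + 6872)/(-14463 + 19263) - 27283)) = 1/(-32604 + (-15949/4800 - 27283)) = 1/(-32604 - 130974349/4800) = 1/(-287473549/4800) = -4800/287473549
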